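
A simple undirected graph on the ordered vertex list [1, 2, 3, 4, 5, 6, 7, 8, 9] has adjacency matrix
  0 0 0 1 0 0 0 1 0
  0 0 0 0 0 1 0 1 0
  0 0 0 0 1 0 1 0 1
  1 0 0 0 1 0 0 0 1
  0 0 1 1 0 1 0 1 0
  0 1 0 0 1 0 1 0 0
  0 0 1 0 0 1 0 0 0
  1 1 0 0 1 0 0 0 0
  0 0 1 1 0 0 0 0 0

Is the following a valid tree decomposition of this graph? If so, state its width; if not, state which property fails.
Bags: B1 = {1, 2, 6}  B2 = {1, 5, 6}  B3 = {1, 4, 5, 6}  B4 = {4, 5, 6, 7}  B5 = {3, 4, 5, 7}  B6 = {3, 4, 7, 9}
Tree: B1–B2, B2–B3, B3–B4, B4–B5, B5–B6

No — vertex 8 appears in no bag.

A tree decomposition must satisfy three properties: every vertex lies in some bag; for every edge, both endpoints lie together in some bag; and for every vertex, the bags containing it form a connected subtree. Here vertex 8 appears in no bag, so the decomposition is invalid.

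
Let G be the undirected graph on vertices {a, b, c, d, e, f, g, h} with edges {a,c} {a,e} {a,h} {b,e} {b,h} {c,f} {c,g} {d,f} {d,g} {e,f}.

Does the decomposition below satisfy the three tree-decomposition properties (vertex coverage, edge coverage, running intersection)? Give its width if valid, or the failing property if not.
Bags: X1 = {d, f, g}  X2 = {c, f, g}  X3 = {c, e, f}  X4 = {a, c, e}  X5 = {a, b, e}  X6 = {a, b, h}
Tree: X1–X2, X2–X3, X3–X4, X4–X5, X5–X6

Yes; width 2.

Checking the three conditions: (i) the bags cover all of {a, b, c, d, e, f, g, h}; (ii) for each edge, some bag contains both endpoints; (iii) the bags containing any fixed vertex form a subtree. All hold, so the decomposition is valid with width 3 − 1 = 2.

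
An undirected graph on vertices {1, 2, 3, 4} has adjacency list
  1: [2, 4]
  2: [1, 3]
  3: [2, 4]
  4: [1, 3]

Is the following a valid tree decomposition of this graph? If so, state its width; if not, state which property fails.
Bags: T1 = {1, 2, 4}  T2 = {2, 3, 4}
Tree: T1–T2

Every vertex of G appears in some bag (union = {1, 2, 3, 4}); every edge is covered by a bag; and for each vertex v the set of bags containing v is connected in the bag tree. The decomposition is therefore valid. The largest bag has 3 vertices, so the width is 2.

Yes; width 2.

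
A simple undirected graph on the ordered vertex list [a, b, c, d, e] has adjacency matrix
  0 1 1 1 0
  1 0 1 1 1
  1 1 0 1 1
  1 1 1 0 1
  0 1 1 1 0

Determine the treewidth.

3

A width-3 tree decomposition is:
Bags: B1 = {b, c, d, e}  B2 = {a, b, c, d}
Tree: B1–B2
Each bag holds 4 vertices, so the decomposition has width 3, which upper-bounds the treewidth. For the lower bound, the 4 vertices {b, c, d, e} are pairwise adjacent, and any tree decomposition puts a clique entirely inside one bag — forcing width ≥ 3. Combining the bounds, tw(G) = 3.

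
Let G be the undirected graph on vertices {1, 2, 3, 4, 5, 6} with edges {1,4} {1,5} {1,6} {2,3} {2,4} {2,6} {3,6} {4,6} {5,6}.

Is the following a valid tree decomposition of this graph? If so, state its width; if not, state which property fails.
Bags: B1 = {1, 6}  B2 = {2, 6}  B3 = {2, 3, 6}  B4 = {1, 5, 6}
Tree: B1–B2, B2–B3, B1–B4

A tree decomposition must satisfy three properties: every vertex lies in some bag; for every edge, both endpoints lie together in some bag; and for every vertex, the bags containing it form a connected subtree. Here vertex 4 appears in no bag, so the decomposition is invalid.

No — vertex 4 appears in no bag.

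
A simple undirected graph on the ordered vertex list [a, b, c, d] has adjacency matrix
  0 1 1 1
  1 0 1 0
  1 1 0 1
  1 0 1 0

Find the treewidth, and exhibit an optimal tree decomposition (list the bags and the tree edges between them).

Each bag holds 3 vertices, so the decomposition has width 2, which upper-bounds the treewidth. Conversely, {a, c, d} is a clique of size 3, and the vertices of any clique must share a bag in every tree decomposition; so some bag has ≥ 3 vertices and tw(G) ≥ 2. Combining the bounds, tw(G) = 2.

Treewidth 2.
Bags: B1 = {a, b, c}  B2 = {a, c, d}
Tree: B1–B2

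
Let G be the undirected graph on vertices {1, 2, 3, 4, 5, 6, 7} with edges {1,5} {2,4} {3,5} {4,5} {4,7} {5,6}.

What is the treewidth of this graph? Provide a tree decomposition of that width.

Every bag has size at most 2, so the width is 2 − 1 = 1 and tw(G) ≤ 1. Any graph with an edge has treewidth ≥ 1, and G has the edge 1–5. The upper and lower bounds meet at 1, so that is the treewidth.

Treewidth 1.
Bags: B1 = {1, 5}  B2 = {4, 5}  B3 = {4, 7}  B4 = {2, 4}  B5 = {3, 5}  B6 = {5, 6}
Tree: B1–B2, B2–B3, B2–B4, B2–B5, B5–B6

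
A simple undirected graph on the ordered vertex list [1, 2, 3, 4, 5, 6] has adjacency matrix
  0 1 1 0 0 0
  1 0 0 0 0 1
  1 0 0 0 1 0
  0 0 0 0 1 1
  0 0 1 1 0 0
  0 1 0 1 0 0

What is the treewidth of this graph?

A width-2 tree decomposition is:
Bags: B1 = {1, 2, 6}  B2 = {1, 4, 6}  B3 = {1, 4, 5}  B4 = {1, 3, 5}
Tree: B1–B2, B2–B3, B3–B4
Every bag has size at most 3, so the width is 3 − 1 = 2 and tw(G) ≤ 2. Since 1–2–6–4–5–3–1 is a cycle in G, G is not acyclic. Forests are exactly the graphs of treewidth ≤ 1, so tw(G) ≥ 2. Therefore the treewidth is 2.

2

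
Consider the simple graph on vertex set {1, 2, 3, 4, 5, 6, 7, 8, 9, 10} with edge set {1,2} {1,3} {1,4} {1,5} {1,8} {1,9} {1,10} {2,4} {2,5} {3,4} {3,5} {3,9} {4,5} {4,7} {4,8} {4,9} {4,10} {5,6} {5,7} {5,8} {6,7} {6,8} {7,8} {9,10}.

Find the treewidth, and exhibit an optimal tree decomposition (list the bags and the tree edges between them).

The largest bag has 4 vertices, giving width 3; this decomposition certifies tw(G) ≤ 3. For the lower bound, the 4 vertices {1, 4, 9, 10} are pairwise adjacent, and any tree decomposition puts a clique entirely inside one bag — forcing width ≥ 3. The upper and lower bounds meet at 3, so that is the treewidth.

Treewidth 3.
One such decomposition:
Bags: B1 = {1, 4, 5, 8}  B2 = {1, 3, 4, 5}  B3 = {4, 5, 7, 8}  B4 = {5, 6, 7, 8}  B5 = {1, 3, 4, 9}  B6 = {1, 2, 4, 5}  B7 = {1, 4, 9, 10}
Tree: B1–B2, B1–B3, B3–B4, B2–B5, B2–B6, B5–B7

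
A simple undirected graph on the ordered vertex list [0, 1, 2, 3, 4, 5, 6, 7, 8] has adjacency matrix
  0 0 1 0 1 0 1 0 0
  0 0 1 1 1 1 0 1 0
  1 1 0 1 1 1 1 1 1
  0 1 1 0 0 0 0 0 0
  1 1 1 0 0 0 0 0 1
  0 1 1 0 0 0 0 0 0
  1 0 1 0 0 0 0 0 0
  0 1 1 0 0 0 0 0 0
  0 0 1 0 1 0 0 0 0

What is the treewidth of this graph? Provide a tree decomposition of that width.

The largest bag has 3 vertices, giving width 2; this decomposition certifies tw(G) ≤ 2. For the lower bound, the 3 vertices {0, 2, 4} are pairwise adjacent, and any tree decomposition puts a clique entirely inside one bag — forcing width ≥ 2. Therefore the treewidth is 2.

Treewidth 2.
One such decomposition:
Bags: B1 = {1, 2, 5}  B2 = {1, 2, 4}  B3 = {1, 2, 3}  B4 = {0, 2, 4}  B5 = {1, 2, 7}  B6 = {2, 4, 8}  B7 = {0, 2, 6}
Tree: B1–B2, B1–B3, B2–B4, B3–B5, B4–B6, B4–B7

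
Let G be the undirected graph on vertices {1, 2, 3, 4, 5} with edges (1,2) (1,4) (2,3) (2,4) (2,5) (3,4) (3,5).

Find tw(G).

2

A width-2 tree decomposition is:
Bags: B1 = {2, 3, 5}  B2 = {2, 3, 4}  B3 = {1, 2, 4}
Tree: B1–B2, B2–B3
Each bag holds 3 vertices, so the decomposition has width 2, which upper-bounds the treewidth. For the lower bound, the 3 vertices {1, 2, 4} are pairwise adjacent, and any tree decomposition puts a clique entirely inside one bag — forcing width ≥ 2. Hence tw(G) = 2 exactly.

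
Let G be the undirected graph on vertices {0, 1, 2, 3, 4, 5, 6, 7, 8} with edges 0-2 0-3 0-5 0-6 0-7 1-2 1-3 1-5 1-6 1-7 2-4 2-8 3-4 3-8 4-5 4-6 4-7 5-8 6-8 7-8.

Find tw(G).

4

A width-4 tree decomposition is:
Bags: B1 = {0, 1, 2, 4, 8}  B2 = {0, 1, 4, 5, 8}  B3 = {0, 1, 4, 6, 8}  B4 = {0, 1, 3, 4, 8}  B5 = {0, 1, 4, 7, 8}
Tree: B1–B2, B2–B3, B3–B4, B4–B5
Every bag has size at most 5, so the width is 5 − 1 = 4 and tw(G) ≤ 4. For the lower bound: the 5 vertex sets {2,8}, {4,5}, {1,6}, {0}, {3} are disjoint, each induces a connected subgraph, and every pair is joined by at least one edge of G. Contracting each set to a single vertex therefore yields K_{5} as a minor, and since treewidth is minor-monotone, tw(G) ≥ tw(K_{5}) = 4. Therefore the treewidth is 4.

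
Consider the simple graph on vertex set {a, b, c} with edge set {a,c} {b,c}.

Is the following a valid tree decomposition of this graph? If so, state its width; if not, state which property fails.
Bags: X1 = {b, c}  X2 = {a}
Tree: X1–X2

No — edge (c,a) lies in no bag.

A tree decomposition must satisfy three properties: every vertex lies in some bag; for every edge, both endpoints lie together in some bag; and for every vertex, the bags containing it form a connected subtree. Here edge (c,a) lies in no bag, so the decomposition is invalid.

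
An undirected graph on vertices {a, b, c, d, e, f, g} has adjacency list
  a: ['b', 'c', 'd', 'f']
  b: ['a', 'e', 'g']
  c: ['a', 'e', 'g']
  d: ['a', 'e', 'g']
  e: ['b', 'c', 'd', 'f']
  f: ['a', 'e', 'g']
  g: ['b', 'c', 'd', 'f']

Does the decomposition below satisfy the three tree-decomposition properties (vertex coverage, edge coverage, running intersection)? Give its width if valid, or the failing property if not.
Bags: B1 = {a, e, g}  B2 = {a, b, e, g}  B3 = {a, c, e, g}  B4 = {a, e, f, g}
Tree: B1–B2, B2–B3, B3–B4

No — vertex d appears in no bag.

A tree decomposition must satisfy three properties: every vertex lies in some bag; for every edge, both endpoints lie together in some bag; and for every vertex, the bags containing it form a connected subtree. Here vertex d appears in no bag, so the decomposition is invalid.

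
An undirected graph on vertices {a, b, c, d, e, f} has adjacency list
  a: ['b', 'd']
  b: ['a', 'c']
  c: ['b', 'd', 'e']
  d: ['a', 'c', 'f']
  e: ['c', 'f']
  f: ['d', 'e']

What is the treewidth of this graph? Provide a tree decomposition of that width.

Treewidth 2.
Bags: B1 = {c, e, f}  B2 = {c, d, f}  B3 = {b, c, d}  B4 = {a, b, d}
Tree: B1–B2, B2–B3, B3–B4

Every bag has size at most 3, so the width is 3 − 1 = 2 and tw(G) ≤ 2. The edges e–f–d–c–e form a cycle, so G is not a tree and its treewidth is at least 2. Combining the bounds, tw(G) = 2.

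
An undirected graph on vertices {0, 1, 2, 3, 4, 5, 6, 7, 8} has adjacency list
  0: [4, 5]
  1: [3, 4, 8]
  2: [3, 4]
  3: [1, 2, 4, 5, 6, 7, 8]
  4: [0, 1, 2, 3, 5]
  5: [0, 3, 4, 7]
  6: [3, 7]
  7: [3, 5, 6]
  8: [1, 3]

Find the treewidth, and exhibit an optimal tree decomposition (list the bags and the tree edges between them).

Every bag has size at most 3, so the width is 3 − 1 = 2 and tw(G) ≤ 2. For the lower bound, the 3 vertices {0, 4, 5} are pairwise adjacent, and any tree decomposition puts a clique entirely inside one bag — forcing width ≥ 2. Therefore the treewidth is 2.

Treewidth 2.
One optimal decomposition is:
Bags: B1 = {3, 4, 5}  B2 = {3, 5, 7}  B3 = {1, 3, 4}  B4 = {1, 3, 8}  B5 = {3, 6, 7}  B6 = {2, 3, 4}  B7 = {0, 4, 5}
Tree: B1–B2, B1–B3, B3–B4, B2–B5, B3–B6, B1–B7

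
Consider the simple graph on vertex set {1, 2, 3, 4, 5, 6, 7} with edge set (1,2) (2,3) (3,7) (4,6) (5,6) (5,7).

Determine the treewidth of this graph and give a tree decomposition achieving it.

Treewidth 1.
One optimal decomposition is:
Bags: B1 = {1, 2}  B2 = {2, 3}  B3 = {3, 7}  B4 = {5, 7}  B5 = {5, 6}  B6 = {4, 6}
Tree: B1–B2, B2–B3, B3–B4, B4–B5, B5–B6

Each bag holds 2 vertices, so the decomposition has width 1, which upper-bounds the treewidth. Any graph with an edge has treewidth ≥ 1, and G has the edge 1–2. The upper and lower bounds meet at 1, so that is the treewidth.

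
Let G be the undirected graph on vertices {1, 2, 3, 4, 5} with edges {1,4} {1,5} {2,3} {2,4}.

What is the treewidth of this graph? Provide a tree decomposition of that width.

The largest bag has 2 vertices, giving width 1; this decomposition certifies tw(G) ≤ 1. G has an edge, so its treewidth is at least 1. Combining the bounds, tw(G) = 1.

Treewidth 1.
Bags: B1 = {1, 5}  B2 = {1, 4}  B3 = {2, 4}  B4 = {2, 3}
Tree: B1–B2, B2–B3, B3–B4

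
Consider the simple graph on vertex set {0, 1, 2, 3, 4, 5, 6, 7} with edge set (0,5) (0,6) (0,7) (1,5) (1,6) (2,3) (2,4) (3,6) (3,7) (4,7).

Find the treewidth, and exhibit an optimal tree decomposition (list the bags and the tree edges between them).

Treewidth 2.
One optimal decomposition is:
Bags: B1 = {2, 3, 4}  B2 = {3, 4, 7}  B3 = {3, 6, 7}  B4 = {0, 6, 7}  B5 = {0, 1, 6}  B6 = {0, 1, 5}
Tree: B1–B2, B2–B3, B3–B4, B4–B5, B5–B6

Each bag holds 3 vertices, so the decomposition has width 2, which upper-bounds the treewidth. For the lower bound, G contains the cycle 2–4–7–3–2, so G is not a forest; only forests have treewidth ≤ 1, hence tw(G) ≥ 2. Combining the bounds, tw(G) = 2.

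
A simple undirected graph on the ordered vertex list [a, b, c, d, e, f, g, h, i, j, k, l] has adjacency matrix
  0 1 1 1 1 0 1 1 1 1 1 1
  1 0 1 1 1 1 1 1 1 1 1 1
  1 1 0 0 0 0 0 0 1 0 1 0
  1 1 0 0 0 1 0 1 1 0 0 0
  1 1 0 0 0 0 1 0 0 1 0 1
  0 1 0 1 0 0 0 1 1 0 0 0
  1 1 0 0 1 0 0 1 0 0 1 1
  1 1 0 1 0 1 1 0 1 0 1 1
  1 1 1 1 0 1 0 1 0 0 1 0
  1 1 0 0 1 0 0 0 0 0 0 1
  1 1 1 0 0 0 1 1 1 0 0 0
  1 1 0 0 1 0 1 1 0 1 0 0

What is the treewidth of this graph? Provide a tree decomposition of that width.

The largest bag has 5 vertices, giving width 4; this decomposition certifies tw(G) ≤ 4. For the lower bound, the 5 vertices {a, b, e, j, l} are pairwise adjacent, and any tree decomposition puts a clique entirely inside one bag — forcing width ≥ 4. Therefore the treewidth is 4.

Treewidth 4.
Bags: B1 = {a, b, g, h, k}  B2 = {a, b, h, i, k}  B3 = {a, b, g, h, l}  B4 = {a, b, e, g, l}  B5 = {a, b, d, h, i}  B6 = {a, b, e, j, l}  B7 = {b, d, f, h, i}  B8 = {a, b, c, i, k}
Tree: B1–B2, B1–B3, B3–B4, B2–B5, B4–B6, B5–B7, B2–B8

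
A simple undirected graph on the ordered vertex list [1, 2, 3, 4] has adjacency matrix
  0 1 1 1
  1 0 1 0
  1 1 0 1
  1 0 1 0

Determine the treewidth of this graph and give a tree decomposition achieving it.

Treewidth 2.
One optimal decomposition is:
Bags: B1 = {1, 2, 3}  B2 = {1, 3, 4}
Tree: B1–B2

The largest bag has 3 vertices, giving width 2; this decomposition certifies tw(G) ≤ 2. For the lower bound, the 3 vertices {1, 2, 3} are pairwise adjacent, and any tree decomposition puts a clique entirely inside one bag — forcing width ≥ 2. Hence tw(G) = 2 exactly.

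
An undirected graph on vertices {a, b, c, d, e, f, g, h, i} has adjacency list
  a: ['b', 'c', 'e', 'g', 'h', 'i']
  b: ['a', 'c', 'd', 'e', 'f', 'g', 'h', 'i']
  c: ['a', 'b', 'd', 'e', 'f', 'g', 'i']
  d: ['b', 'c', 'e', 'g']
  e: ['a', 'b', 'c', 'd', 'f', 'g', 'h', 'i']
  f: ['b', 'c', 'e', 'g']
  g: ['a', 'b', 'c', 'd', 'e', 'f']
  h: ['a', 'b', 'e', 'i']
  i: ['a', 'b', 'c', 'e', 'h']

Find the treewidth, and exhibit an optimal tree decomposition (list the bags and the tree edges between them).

Every bag has size at most 5, so the width is 5 − 1 = 4 and tw(G) ≤ 4. For the lower bound, the 5 vertices {a, b, e, h, i} are pairwise adjacent, and any tree decomposition puts a clique entirely inside one bag — forcing width ≥ 4. Combining the bounds, tw(G) = 4.

Treewidth 4.
One such decomposition:
Bags: B1 = {a, b, c, e, g}  B2 = {a, b, c, e, i}  B3 = {b, c, e, f, g}  B4 = {b, c, d, e, g}  B5 = {a, b, e, h, i}
Tree: B1–B2, B1–B3, B1–B4, B2–B5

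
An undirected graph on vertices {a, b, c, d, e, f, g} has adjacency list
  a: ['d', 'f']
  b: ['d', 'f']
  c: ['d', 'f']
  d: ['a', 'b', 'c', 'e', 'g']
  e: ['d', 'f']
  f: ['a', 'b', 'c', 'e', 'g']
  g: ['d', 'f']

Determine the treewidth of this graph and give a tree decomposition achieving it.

Treewidth 2.
One such decomposition:
Bags: B1 = {c, d, f}  B2 = {d, f, g}  B3 = {a, d, f}  B4 = {d, e, f}  B5 = {b, d, f}
Tree: B1–B2, B2–B3, B3–B4, B4–B5

The largest bag has 3 vertices, giving width 2; this decomposition certifies tw(G) ≤ 2. Since f–c–d–g–f is a cycle in G, G is not acyclic. Forests are exactly the graphs of treewidth ≤ 1, so tw(G) ≥ 2. Combining the bounds, tw(G) = 2.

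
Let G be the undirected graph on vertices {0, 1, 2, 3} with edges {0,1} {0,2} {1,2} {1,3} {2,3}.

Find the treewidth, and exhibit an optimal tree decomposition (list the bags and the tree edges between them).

Every bag has size at most 3, so the width is 3 − 1 = 2 and tw(G) ≤ 2. For the lower bound, the 3 vertices {0, 1, 2} are pairwise adjacent, and any tree decomposition puts a clique entirely inside one bag — forcing width ≥ 2. Hence tw(G) = 2 exactly.

Treewidth 2.
One optimal decomposition is:
Bags: B1 = {1, 2, 3}  B2 = {0, 1, 2}
Tree: B1–B2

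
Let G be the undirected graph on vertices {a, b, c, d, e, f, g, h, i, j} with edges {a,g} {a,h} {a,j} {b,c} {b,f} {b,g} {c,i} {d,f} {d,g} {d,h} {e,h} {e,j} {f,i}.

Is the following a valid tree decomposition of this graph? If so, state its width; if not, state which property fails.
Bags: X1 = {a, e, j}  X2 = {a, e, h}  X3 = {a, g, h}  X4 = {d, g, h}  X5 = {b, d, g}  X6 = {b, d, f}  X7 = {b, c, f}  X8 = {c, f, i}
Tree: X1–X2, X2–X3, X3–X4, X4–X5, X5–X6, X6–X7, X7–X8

Every vertex of G appears in some bag (union = {a, b, c, d, e, f, g, h, i, j}); every edge is covered by a bag; and for each vertex v the set of bags containing v is connected in the bag tree. The decomposition is therefore valid. The largest bag has 3 vertices, so the width is 2.

Yes; width 2.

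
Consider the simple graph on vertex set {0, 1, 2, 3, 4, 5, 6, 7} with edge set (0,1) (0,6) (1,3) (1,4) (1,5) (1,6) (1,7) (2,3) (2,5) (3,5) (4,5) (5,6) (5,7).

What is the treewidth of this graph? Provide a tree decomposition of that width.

Treewidth 2.
Bags: B1 = {1, 5, 6}  B2 = {0, 1, 6}  B3 = {1, 3, 5}  B4 = {2, 3, 5}  B5 = {1, 5, 7}  B6 = {1, 4, 5}
Tree: B1–B2, B1–B3, B3–B4, B1–B5, B5–B6

The largest bag has 3 vertices, giving width 2; this decomposition certifies tw(G) ≤ 2. On the other hand G contains the 3-clique {0, 1, 6}. A clique must lie in a single bag of any decomposition, so no decomposition can have width below 2. The upper and lower bounds meet at 2, so that is the treewidth.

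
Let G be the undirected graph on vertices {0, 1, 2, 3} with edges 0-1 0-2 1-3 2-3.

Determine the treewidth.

2

A width-2 tree decomposition is:
Bags: B1 = {0, 1, 2}  B2 = {1, 2, 3}
Tree: B1–B2
Each bag holds 3 vertices, so the decomposition has width 2, which upper-bounds the treewidth. Since 1–0–2–3–1 is a cycle in G, G is not acyclic. Forests are exactly the graphs of treewidth ≤ 1, so tw(G) ≥ 2. Therefore the treewidth is 2.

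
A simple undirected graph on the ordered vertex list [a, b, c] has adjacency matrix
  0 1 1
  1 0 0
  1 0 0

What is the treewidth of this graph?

A width-1 tree decomposition is:
Bags: B1 = {a, c}  B2 = {a, b}
Tree: B1–B2
The largest bag has 2 vertices, giving width 1; this decomposition certifies tw(G) ≤ 1. Any graph with an edge has treewidth ≥ 1, and G has the edge c–a. Combining the bounds, tw(G) = 1.

1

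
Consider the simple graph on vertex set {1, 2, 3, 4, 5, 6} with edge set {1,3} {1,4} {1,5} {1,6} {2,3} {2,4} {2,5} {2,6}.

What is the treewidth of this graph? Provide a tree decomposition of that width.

Treewidth 2.
One optimal decomposition is:
Bags: B1 = {1, 2, 4}  B2 = {1, 2, 5}  B3 = {1, 2, 3}  B4 = {1, 2, 6}
Tree: B1–B2, B2–B3, B3–B4

The largest bag has 3 vertices, giving width 2; this decomposition certifies tw(G) ≤ 2. The edges 2–4–1–5–2 form a cycle, so G is not a tree and its treewidth is at least 2. Hence tw(G) = 2 exactly.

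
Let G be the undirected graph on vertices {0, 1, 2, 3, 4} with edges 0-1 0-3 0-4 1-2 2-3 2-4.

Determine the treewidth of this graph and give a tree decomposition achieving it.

Treewidth 2.
One such decomposition:
Bags: B1 = {0, 2, 4}  B2 = {0, 2, 3}  B3 = {0, 1, 2}
Tree: B1–B2, B2–B3

Each bag holds 3 vertices, so the decomposition has width 2, which upper-bounds the treewidth. Since 4–0–3–2–4 is a cycle in G, G is not acyclic. Forests are exactly the graphs of treewidth ≤ 1, so tw(G) ≥ 2. Hence tw(G) = 2 exactly.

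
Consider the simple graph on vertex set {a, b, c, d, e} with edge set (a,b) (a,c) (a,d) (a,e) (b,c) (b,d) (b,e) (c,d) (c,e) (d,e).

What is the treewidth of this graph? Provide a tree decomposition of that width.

With just one bag of size 5, the width is 5 − 1 = 4, so tw(G) ≤ 4. On the other hand G contains the 5-clique {a, b, c, d, e}. A clique must lie in a single bag of any decomposition, so no decomposition can have width below 4. Hence tw(G) = 4 exactly.

Treewidth 4.
One optimal decomposition is:
Bags: B1 = {a, b, c, d, e}
Tree: (single bag)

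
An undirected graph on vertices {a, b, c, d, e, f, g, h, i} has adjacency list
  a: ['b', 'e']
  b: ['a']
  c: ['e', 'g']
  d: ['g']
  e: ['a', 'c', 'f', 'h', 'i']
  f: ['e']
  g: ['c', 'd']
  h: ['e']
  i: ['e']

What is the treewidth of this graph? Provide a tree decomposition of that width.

Treewidth 1.
One optimal decomposition is:
Bags: B1 = {c, e}  B2 = {c, g}  B3 = {d, g}  B4 = {e, f}  B5 = {e, h}  B6 = {a, e}  B7 = {e, i}  B8 = {a, b}
Tree: B1–B2, B2–B3, B1–B4, B4–B5, B5–B6, B5–B7, B6–B8

Each bag holds 2 vertices, so the decomposition has width 1, which upper-bounds the treewidth. Since G has at least one edge (e.g. e–c), it is not an edgeless graph, so tw(G) ≥ 1. Combining the bounds, tw(G) = 1.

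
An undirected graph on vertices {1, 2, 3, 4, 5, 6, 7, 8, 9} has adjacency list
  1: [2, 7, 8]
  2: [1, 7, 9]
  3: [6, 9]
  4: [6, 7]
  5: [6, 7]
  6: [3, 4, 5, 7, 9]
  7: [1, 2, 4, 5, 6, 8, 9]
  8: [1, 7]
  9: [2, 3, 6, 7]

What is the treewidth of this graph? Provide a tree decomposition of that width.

Treewidth 2.
One optimal decomposition is:
Bags: B1 = {2, 7, 9}  B2 = {1, 2, 7}  B3 = {6, 7, 9}  B4 = {1, 7, 8}  B5 = {5, 6, 7}  B6 = {4, 6, 7}  B7 = {3, 6, 9}
Tree: B1–B2, B1–B3, B2–B4, B3–B5, B3–B6, B3–B7

Each bag holds 3 vertices, so the decomposition has width 2, which upper-bounds the treewidth. On the other hand G contains the 3-clique {3, 6, 9}. A clique must lie in a single bag of any decomposition, so no decomposition can have width below 2. Therefore the treewidth is 2.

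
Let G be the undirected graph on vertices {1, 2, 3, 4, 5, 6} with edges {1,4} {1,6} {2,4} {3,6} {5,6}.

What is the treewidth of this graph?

A width-1 tree decomposition is:
Bags: B1 = {3, 6}  B2 = {1, 6}  B3 = {1, 4}  B4 = {5, 6}  B5 = {2, 4}
Tree: B1–B2, B2–B3, B1–B4, B3–B5
Every bag has size at most 2, so the width is 2 − 1 = 1 and tw(G) ≤ 1. Any graph with an edge has treewidth ≥ 1, and G has the edge 6–3. Combining the bounds, tw(G) = 1.

1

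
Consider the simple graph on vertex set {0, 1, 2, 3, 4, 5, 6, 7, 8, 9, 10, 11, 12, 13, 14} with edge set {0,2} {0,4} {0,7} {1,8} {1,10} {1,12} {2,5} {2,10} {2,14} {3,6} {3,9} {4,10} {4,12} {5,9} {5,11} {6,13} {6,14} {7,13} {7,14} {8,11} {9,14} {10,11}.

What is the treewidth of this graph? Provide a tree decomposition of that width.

Treewidth 3.
One such decomposition:
Bags: B1 = {1, 4, 8, 12}  B2 = {1, 4, 8, 10}  B3 = {4, 8, 10, 11}  B4 = {0, 4, 10, 11}  B5 = {0, 2, 10, 11}  B6 = {0, 2, 5, 11}  B7 = {0, 2, 5, 7}  B8 = {2, 5, 7, 14}  B9 = {5, 7, 9, 14}  B10 = {7, 9, 13, 14}  B11 = {6, 9, 13, 14}  B12 = {3, 6, 9, 13}
Tree: B1–B2, B2–B3, B3–B4, B4–B5, B5–B6, B6–B7, B7–B8, B8–B9, B9–B10, B10–B11, B11–B12

The largest bag has 4 vertices, giving width 3; this decomposition certifies tw(G) ≤ 3. For the lower bound: the 4 vertex sets {1,8,12}, {4}, {10}, {0,2,5,11} are disjoint, each induces a connected subgraph, and every pair is joined by at least one edge of G. Contracting each set to a single vertex therefore yields K_{4} as a minor, and since treewidth is minor-monotone, tw(G) ≥ tw(K_{4}) = 3. The upper and lower bounds meet at 3, so that is the treewidth.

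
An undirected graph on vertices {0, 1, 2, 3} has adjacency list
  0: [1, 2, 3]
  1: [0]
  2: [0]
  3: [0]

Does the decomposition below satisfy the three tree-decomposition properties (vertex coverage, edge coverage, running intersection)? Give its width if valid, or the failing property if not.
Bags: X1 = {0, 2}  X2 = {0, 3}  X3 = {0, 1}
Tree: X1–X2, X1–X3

Vertex coverage: the bags together contain {0, 1, 2, 3}, the full vertex set. Edge coverage: each edge of G has both endpoints in at least one bag. Running intersection: for every vertex, the bags containing it form a connected subtree. All three properties hold, so this is a valid tree decomposition of width max|bag| − 1 = 1, and hence tw(G) ≤ 1.

Yes; width 1.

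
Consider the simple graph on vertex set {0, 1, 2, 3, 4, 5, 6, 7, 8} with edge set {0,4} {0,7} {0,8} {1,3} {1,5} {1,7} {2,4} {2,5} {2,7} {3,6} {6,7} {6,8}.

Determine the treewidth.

A width-3 tree decomposition is:
Bags: B1 = {0, 2, 4, 8}  B2 = {0, 2, 7, 8}  B3 = {2, 6, 7, 8}  B4 = {2, 5, 6, 7}  B5 = {1, 5, 6, 7}  B6 = {1, 3, 5, 6}
Tree: B1–B2, B2–B3, B3–B4, B4–B5, B5–B6
Every bag has size at most 4, so the width is 4 − 1 = 3 and tw(G) ≤ 3. For the lower bound: the 4 vertex sets {0,4,8}, {2}, {7}, {1,3,5,6} are disjoint, each induces a connected subgraph, and every pair is joined by at least one edge of G. Contracting each set to a single vertex therefore yields K_{4} as a minor, and since treewidth is minor-monotone, tw(G) ≥ tw(K_{4}) = 3. Hence tw(G) = 3 exactly.

3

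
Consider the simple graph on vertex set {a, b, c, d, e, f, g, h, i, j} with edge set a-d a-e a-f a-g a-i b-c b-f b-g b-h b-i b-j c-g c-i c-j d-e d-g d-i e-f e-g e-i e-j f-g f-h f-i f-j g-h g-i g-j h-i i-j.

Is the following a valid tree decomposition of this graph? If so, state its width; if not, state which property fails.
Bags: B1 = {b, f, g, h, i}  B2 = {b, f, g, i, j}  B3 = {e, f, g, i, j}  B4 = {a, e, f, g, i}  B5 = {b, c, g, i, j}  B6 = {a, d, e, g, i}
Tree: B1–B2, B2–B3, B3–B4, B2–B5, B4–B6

Yes; width 4.

Checking the three conditions: (i) the bags cover all of {a, b, c, d, e, f, g, h, i, j}; (ii) for each edge, some bag contains both endpoints; (iii) the bags containing any fixed vertex form a subtree. All hold, so the decomposition is valid with width 5 − 1 = 4.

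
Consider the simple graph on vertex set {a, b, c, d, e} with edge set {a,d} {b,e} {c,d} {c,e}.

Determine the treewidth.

A width-1 tree decomposition is:
Bags: B1 = {a, d}  B2 = {c, d}  B3 = {c, e}  B4 = {b, e}
Tree: B1–B2, B2–B3, B3–B4
Every bag has size at most 2, so the width is 2 − 1 = 1 and tw(G) ≤ 1. G has an edge, so its treewidth is at least 1. Combining the bounds, tw(G) = 1.

1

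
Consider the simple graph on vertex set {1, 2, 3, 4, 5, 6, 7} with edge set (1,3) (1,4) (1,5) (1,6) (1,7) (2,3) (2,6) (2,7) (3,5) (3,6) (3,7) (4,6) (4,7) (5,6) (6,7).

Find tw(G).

A width-3 tree decomposition is:
Bags: B1 = {1, 4, 6, 7}  B2 = {1, 3, 6, 7}  B3 = {2, 3, 6, 7}  B4 = {1, 3, 5, 6}
Tree: B1–B2, B2–B3, B2–B4
Each bag holds 4 vertices, so the decomposition has width 3, which upper-bounds the treewidth. For the lower bound, the 4 vertices {1, 3, 5, 6} are pairwise adjacent, and any tree decomposition puts a clique entirely inside one bag — forcing width ≥ 3. Hence tw(G) = 3 exactly.

3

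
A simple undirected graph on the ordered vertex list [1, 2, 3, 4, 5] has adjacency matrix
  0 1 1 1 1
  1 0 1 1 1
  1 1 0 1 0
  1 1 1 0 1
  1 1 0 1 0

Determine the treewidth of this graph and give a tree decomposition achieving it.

Treewidth 3.
One such decomposition:
Bags: B1 = {1, 2, 4, 5}  B2 = {1, 2, 3, 4}
Tree: B1–B2

The largest bag has 4 vertices, giving width 3; this decomposition certifies tw(G) ≤ 3. On the other hand G contains the 4-clique {1, 2, 3, 4}. A clique must lie in a single bag of any decomposition, so no decomposition can have width below 3. Hence tw(G) = 3 exactly.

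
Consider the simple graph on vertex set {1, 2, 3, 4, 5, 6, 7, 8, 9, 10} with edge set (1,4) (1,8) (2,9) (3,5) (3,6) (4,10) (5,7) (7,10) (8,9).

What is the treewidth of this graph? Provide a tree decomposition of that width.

Treewidth 1.
Bags: B1 = {3, 6}  B2 = {3, 5}  B3 = {5, 7}  B4 = {7, 10}  B5 = {4, 10}  B6 = {1, 4}  B7 = {1, 8}  B8 = {8, 9}  B9 = {2, 9}
Tree: B1–B2, B2–B3, B3–B4, B4–B5, B5–B6, B6–B7, B7–B8, B8–B9

Every bag has size at most 2, so the width is 2 − 1 = 1 and tw(G) ≤ 1. G has an edge, so its treewidth is at least 1. Therefore the treewidth is 1.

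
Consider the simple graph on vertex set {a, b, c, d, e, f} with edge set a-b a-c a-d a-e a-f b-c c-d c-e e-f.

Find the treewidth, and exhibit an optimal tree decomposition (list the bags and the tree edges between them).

Treewidth 2.
Bags: B1 = {a, c, e}  B2 = {a, e, f}  B3 = {a, b, c}  B4 = {a, c, d}
Tree: B1–B2, B1–B3, B3–B4

Every bag has size at most 3, so the width is 3 − 1 = 2 and tw(G) ≤ 2. Conversely, {a, c, d} is a clique of size 3, and the vertices of any clique must share a bag in every tree decomposition; so some bag has ≥ 3 vertices and tw(G) ≥ 2. Therefore the treewidth is 2.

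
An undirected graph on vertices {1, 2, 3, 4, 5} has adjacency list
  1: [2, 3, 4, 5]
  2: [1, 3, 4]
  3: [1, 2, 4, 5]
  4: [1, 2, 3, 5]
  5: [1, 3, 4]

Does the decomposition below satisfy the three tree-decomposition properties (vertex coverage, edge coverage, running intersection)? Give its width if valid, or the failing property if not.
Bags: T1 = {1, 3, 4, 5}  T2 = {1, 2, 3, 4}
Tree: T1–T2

Checking the three conditions: (i) the bags cover all of {1, 2, 3, 4, 5}; (ii) for each edge, some bag contains both endpoints; (iii) the bags containing any fixed vertex form a subtree. All hold, so the decomposition is valid with width 4 − 1 = 3.

Yes; width 3.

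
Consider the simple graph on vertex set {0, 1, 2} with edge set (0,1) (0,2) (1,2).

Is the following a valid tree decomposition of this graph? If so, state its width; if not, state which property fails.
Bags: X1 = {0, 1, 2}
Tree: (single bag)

Vertex coverage: the bags together contain {0, 1, 2}, the full vertex set. Edge coverage: each edge of G has both endpoints in at least one bag. Running intersection: for every vertex, the bags containing it form a connected subtree. All three properties hold, so this is a valid tree decomposition of width max|bag| − 1 = 2, and hence tw(G) ≤ 2.

Yes; width 2.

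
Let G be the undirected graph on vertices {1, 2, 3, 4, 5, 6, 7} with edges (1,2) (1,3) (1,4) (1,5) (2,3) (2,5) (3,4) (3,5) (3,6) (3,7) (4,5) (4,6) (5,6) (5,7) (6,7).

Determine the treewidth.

3

A width-3 tree decomposition is:
Bags: B1 = {1, 3, 4, 5}  B2 = {3, 4, 5, 6}  B3 = {1, 2, 3, 5}  B4 = {3, 5, 6, 7}
Tree: B1–B2, B1–B3, B2–B4
Each bag holds 4 vertices, so the decomposition has width 3, which upper-bounds the treewidth. On the other hand G contains the 4-clique {1, 2, 3, 5}. A clique must lie in a single bag of any decomposition, so no decomposition can have width below 3. Therefore the treewidth is 3.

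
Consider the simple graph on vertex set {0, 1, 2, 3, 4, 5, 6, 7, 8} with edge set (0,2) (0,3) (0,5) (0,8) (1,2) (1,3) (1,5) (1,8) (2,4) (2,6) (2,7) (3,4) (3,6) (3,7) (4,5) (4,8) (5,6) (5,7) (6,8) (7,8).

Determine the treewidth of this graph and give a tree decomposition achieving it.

Treewidth 4.
One optimal decomposition is:
Bags: B1 = {2, 3, 4, 5, 8}  B2 = {2, 3, 5, 7, 8}  B3 = {1, 2, 3, 5, 8}  B4 = {2, 3, 5, 6, 8}  B5 = {0, 2, 3, 5, 8}
Tree: B1–B2, B2–B3, B3–B4, B4–B5

Every bag has size at most 5, so the width is 5 − 1 = 4 and tw(G) ≤ 4. For the lower bound: the 5 vertex sets {4,8}, {5,7}, {1,2}, {3}, {6} are disjoint, each induces a connected subgraph, and every pair is joined by at least one edge of G. Contracting each set to a single vertex therefore yields K_{5} as a minor, and since treewidth is minor-monotone, tw(G) ≥ tw(K_{5}) = 4. Combining the bounds, tw(G) = 4.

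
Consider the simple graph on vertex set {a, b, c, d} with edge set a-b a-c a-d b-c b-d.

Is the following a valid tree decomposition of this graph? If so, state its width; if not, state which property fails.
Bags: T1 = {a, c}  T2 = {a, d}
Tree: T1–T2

A tree decomposition must satisfy three properties: every vertex lies in some bag; for every edge, both endpoints lie together in some bag; and for every vertex, the bags containing it form a connected subtree. Here vertex b appears in no bag, so the decomposition is invalid.

No — vertex b appears in no bag.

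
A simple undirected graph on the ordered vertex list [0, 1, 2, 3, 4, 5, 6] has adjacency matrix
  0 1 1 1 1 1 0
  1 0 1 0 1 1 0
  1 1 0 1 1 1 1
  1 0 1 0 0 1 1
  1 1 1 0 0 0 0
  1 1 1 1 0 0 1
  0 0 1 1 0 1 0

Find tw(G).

A width-3 tree decomposition is:
Bags: B1 = {0, 2, 3, 5}  B2 = {2, 3, 5, 6}  B3 = {0, 1, 2, 5}  B4 = {0, 1, 2, 4}
Tree: B1–B2, B1–B3, B3–B4
The largest bag has 4 vertices, giving width 3; this decomposition certifies tw(G) ≤ 3. On the other hand G contains the 4-clique {0, 1, 2, 4}. A clique must lie in a single bag of any decomposition, so no decomposition can have width below 3. Combining the bounds, tw(G) = 3.

3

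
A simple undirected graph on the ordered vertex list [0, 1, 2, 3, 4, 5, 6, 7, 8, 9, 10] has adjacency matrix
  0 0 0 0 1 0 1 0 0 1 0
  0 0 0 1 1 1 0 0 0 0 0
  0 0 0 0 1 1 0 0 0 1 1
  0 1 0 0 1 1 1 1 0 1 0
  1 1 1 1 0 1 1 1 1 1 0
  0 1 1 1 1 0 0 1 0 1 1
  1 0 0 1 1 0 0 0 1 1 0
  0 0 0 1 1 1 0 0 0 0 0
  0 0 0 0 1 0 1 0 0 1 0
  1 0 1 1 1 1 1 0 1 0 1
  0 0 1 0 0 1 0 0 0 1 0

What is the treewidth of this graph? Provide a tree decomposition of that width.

Each bag holds 4 vertices, so the decomposition has width 3, which upper-bounds the treewidth. On the other hand G contains the 4-clique {2, 5, 9, 10}. A clique must lie in a single bag of any decomposition, so no decomposition can have width below 3. Therefore the treewidth is 3.

Treewidth 3.
One optimal decomposition is:
Bags: B1 = {2, 4, 5, 9}  B2 = {3, 4, 5, 9}  B3 = {2, 5, 9, 10}  B4 = {3, 4, 6, 9}  B5 = {1, 3, 4, 5}  B6 = {0, 4, 6, 9}  B7 = {3, 4, 5, 7}  B8 = {4, 6, 8, 9}
Tree: B1–B2, B1–B3, B2–B4, B2–B5, B4–B6, B2–B7, B4–B8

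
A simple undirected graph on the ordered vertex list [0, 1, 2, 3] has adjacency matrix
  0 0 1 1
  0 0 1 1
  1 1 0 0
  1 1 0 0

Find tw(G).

A width-2 tree decomposition is:
Bags: B1 = {0, 2, 3}  B2 = {1, 2, 3}
Tree: B1–B2
The largest bag has 3 vertices, giving width 2; this decomposition certifies tw(G) ≤ 2. For the lower bound, G contains the cycle 3–0–2–1–3, so G is not a forest; only forests have treewidth ≤ 1, hence tw(G) ≥ 2. The upper and lower bounds meet at 2, so that is the treewidth.

2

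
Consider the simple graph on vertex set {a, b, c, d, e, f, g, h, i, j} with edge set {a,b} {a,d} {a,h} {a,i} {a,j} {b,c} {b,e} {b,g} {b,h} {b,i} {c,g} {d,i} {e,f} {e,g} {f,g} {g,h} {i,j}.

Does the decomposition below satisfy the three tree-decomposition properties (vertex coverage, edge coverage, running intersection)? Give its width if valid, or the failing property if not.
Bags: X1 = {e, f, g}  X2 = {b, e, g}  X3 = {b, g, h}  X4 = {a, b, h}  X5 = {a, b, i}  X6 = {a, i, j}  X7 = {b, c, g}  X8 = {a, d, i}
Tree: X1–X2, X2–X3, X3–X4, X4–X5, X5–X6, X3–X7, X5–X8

Every vertex of G appears in some bag (union = {a, b, c, d, e, f, g, h, i, j}); every edge is covered by a bag; and for each vertex v the set of bags containing v is connected in the bag tree. The decomposition is therefore valid. The largest bag has 3 vertices, so the width is 2.

Yes; width 2.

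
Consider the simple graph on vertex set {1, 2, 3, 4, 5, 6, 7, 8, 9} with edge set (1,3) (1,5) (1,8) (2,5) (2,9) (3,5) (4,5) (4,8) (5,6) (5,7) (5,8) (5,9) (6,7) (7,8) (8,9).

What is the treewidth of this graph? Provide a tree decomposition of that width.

Treewidth 2.
One such decomposition:
Bags: B1 = {4, 5, 8}  B2 = {1, 5, 8}  B3 = {1, 3, 5}  B4 = {5, 8, 9}  B5 = {5, 7, 8}  B6 = {2, 5, 9}  B7 = {5, 6, 7}
Tree: B1–B2, B2–B3, B1–B4, B2–B5, B4–B6, B5–B7

Every bag has size at most 3, so the width is 3 − 1 = 2 and tw(G) ≤ 2. For the lower bound, the 3 vertices {1, 5, 8} are pairwise adjacent, and any tree decomposition puts a clique entirely inside one bag — forcing width ≥ 2. The upper and lower bounds meet at 2, so that is the treewidth.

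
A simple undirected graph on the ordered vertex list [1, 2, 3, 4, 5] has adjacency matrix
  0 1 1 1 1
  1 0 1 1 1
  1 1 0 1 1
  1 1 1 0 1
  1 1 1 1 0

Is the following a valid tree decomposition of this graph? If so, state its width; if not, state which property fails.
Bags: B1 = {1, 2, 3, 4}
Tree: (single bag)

No — vertex 5 appears in no bag.

A tree decomposition must satisfy three properties: every vertex lies in some bag; for every edge, both endpoints lie together in some bag; and for every vertex, the bags containing it form a connected subtree. Here vertex 5 appears in no bag, so the decomposition is invalid.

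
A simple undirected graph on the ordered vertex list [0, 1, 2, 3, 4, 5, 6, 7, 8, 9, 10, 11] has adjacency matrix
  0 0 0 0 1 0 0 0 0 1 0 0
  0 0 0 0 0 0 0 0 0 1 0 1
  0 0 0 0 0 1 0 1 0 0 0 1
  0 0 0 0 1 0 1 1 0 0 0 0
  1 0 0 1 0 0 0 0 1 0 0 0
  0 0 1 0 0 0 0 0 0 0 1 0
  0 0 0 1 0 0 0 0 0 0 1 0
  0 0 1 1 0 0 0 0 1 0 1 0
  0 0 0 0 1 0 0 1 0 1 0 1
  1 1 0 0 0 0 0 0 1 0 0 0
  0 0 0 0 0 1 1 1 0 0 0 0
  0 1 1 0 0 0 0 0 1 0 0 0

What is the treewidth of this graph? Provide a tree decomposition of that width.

Treewidth 3.
Bags: B1 = {2, 5, 6, 10}  B2 = {2, 6, 7, 10}  B3 = {2, 3, 6, 7}  B4 = {2, 3, 7, 11}  B5 = {3, 7, 8, 11}  B6 = {3, 4, 8, 11}  B7 = {1, 4, 8, 11}  B8 = {1, 4, 8, 9}  B9 = {0, 1, 4, 9}
Tree: B1–B2, B2–B3, B3–B4, B4–B5, B5–B6, B6–B7, B7–B8, B8–B9

The largest bag has 4 vertices, giving width 3; this decomposition certifies tw(G) ≤ 3. For the lower bound: the 4 vertex sets {5,6,10}, {2}, {7}, {3,4,8,11} are disjoint, each induces a connected subgraph, and every pair is joined by at least one edge of G. Contracting each set to a single vertex therefore yields K_{4} as a minor, and since treewidth is minor-monotone, tw(G) ≥ tw(K_{4}) = 3. Therefore the treewidth is 3.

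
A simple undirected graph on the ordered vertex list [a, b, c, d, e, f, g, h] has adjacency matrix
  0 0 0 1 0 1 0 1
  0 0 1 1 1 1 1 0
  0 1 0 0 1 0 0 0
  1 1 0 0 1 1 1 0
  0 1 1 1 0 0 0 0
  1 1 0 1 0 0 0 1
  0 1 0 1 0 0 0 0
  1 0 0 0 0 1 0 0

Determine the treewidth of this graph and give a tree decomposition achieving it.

Treewidth 2.
Bags: B1 = {a, d, f}  B2 = {b, d, f}  B3 = {b, d, g}  B4 = {a, f, h}  B5 = {b, d, e}  B6 = {b, c, e}
Tree: B1–B2, B2–B3, B1–B4, B2–B5, B5–B6

The largest bag has 3 vertices, giving width 2; this decomposition certifies tw(G) ≤ 2. On the other hand G contains the 3-clique {a, d, f}. A clique must lie in a single bag of any decomposition, so no decomposition can have width below 2. The upper and lower bounds meet at 2, so that is the treewidth.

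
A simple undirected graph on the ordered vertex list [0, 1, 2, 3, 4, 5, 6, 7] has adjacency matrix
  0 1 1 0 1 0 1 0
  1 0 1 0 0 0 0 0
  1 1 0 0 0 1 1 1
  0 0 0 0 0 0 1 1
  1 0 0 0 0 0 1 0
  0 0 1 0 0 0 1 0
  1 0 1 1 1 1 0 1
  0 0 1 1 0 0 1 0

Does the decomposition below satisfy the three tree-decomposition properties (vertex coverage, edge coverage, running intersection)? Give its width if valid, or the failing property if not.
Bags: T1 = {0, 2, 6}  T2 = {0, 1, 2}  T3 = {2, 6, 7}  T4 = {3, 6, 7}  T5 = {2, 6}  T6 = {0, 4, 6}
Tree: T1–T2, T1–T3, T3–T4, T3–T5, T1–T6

A tree decomposition must satisfy three properties: every vertex lies in some bag; for every edge, both endpoints lie together in some bag; and for every vertex, the bags containing it form a connected subtree. Here vertex 5 appears in no bag, so the decomposition is invalid.

No — vertex 5 appears in no bag.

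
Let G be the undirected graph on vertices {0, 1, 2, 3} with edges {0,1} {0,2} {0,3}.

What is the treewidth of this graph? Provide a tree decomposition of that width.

Treewidth 1.
Bags: B1 = {0, 2}  B2 = {0, 1}  B3 = {0, 3}
Tree: B1–B2, B2–B3

Every bag has size at most 2, so the width is 2 − 1 = 1 and tw(G) ≤ 1. Any graph with an edge has treewidth ≥ 1, and G has the edge 0–2. The upper and lower bounds meet at 1, so that is the treewidth.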